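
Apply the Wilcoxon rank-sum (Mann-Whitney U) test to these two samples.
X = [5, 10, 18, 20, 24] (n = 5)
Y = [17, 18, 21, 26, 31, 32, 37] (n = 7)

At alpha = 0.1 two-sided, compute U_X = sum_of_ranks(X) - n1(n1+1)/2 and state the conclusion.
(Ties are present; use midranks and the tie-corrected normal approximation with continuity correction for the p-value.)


Step 1: Combine and sort all 12 observations; assign midranks.
sorted (value, group): (5,X), (10,X), (17,Y), (18,X), (18,Y), (20,X), (21,Y), (24,X), (26,Y), (31,Y), (32,Y), (37,Y)
ranks: 5->1, 10->2, 17->3, 18->4.5, 18->4.5, 20->6, 21->7, 24->8, 26->9, 31->10, 32->11, 37->12
Step 2: Rank sum for X: R1 = 1 + 2 + 4.5 + 6 + 8 = 21.5.
Step 3: U_X = R1 - n1(n1+1)/2 = 21.5 - 5*6/2 = 21.5 - 15 = 6.5.
       U_Y = n1*n2 - U_X = 35 - 6.5 = 28.5.
Step 4: Ties are present, so use the tie-corrected normal approximation (with continuity correction) for the p-value.
Step 5: p-value = 0.087602; compare to alpha = 0.1. reject H0.

U_X = 6.5, p = 0.087602, reject H0 at alpha = 0.1.


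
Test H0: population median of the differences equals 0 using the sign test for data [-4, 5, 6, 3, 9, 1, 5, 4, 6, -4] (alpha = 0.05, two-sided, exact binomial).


Step 1: Discard zero differences. Original n = 10; n_eff = number of nonzero differences = 10.
Nonzero differences (with sign): -4, +5, +6, +3, +9, +1, +5, +4, +6, -4
Step 2: Count signs: positive = 8, negative = 2.
Step 3: Under H0: P(positive) = 0.5, so the number of positives S ~ Bin(10, 0.5).
Step 4: Two-sided exact p-value = sum of Bin(10,0.5) probabilities at or below the observed probability = 0.109375.
Step 5: alpha = 0.05. fail to reject H0.

n_eff = 10, pos = 8, neg = 2, p = 0.109375, fail to reject H0.


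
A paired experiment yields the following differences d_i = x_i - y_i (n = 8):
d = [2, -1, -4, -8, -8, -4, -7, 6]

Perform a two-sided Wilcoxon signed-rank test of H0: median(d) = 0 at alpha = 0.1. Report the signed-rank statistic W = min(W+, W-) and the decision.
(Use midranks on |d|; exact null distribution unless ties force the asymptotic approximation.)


Step 1: Drop any zero differences (none here) and take |d_i|.
|d| = [2, 1, 4, 8, 8, 4, 7, 6]
Step 2: Midrank |d_i| (ties get averaged ranks).
ranks: |2|->2, |1|->1, |4|->3.5, |8|->7.5, |8|->7.5, |4|->3.5, |7|->6, |6|->5
Step 3: Attach original signs; sum ranks with positive sign and with negative sign.
W+ = 2 + 5 = 7
W- = 1 + 3.5 + 7.5 + 7.5 + 3.5 + 6 = 29
(Check: W+ + W- = 36 should equal n(n+1)/2 = 36.)
Step 4: Test statistic W = min(W+, W-) = 7.
Step 5: Ties in |d|, so use the tie-corrected normal approximation.
        E[W] = n(n+1)/4 = 8*9/4 = 18.
        Tie groups: |d|=4 (t=2), |d|=8 (t=2); sum(t^3 - t) = 12.
        Var[W] = n(n+1)(2n+1)/24 - sum(t^3-t)/48 = 1224/24 - 12/48 = 50.75.
        z = (W - E[W]) / sqrt(Var[W]) = (7 - 18) / 7.1239 = -1.5441.
        Two-sided p = 2*Phi(z) = 0.122565.
Step 6: alpha = 0.1. fail to reject H0.

W+ = 7, W- = 29, W = min = 7, p = 0.122565, fail to reject H0.


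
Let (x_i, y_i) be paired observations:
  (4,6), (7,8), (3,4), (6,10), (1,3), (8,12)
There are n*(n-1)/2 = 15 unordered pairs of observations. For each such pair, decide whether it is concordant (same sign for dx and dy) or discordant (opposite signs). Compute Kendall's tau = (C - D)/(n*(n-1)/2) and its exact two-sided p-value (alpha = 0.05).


Step 1: Enumerate the 15 unordered pairs (i,j) with i<j and classify each by sign(x_j-x_i) * sign(y_j-y_i).
  (1,2):dx=+3,dy=+2->C; (1,3):dx=-1,dy=-2->C; (1,4):dx=+2,dy=+4->C; (1,5):dx=-3,dy=-3->C
  (1,6):dx=+4,dy=+6->C; (2,3):dx=-4,dy=-4->C; (2,4):dx=-1,dy=+2->D; (2,5):dx=-6,dy=-5->C
  (2,6):dx=+1,dy=+4->C; (3,4):dx=+3,dy=+6->C; (3,5):dx=-2,dy=-1->C; (3,6):dx=+5,dy=+8->C
  (4,5):dx=-5,dy=-7->C; (4,6):dx=+2,dy=+2->C; (5,6):dx=+7,dy=+9->C
Step 2: C = 14, D = 1, total pairs = 15.
Step 3: tau = (C - D)/(n(n-1)/2) = (14 - 1)/15 = 0.866667.
Step 4: Exact two-sided p-value (enumerate n! = 720 permutations of y under H0): p = 0.016667.
Step 5: alpha = 0.05. reject H0.

tau_b = 0.8667 (C=14, D=1), p = 0.016667, reject H0.


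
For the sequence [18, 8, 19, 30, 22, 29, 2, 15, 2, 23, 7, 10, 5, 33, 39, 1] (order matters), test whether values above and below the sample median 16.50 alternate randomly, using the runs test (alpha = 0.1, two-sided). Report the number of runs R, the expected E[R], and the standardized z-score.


Step 1: Compute median = 16.50; label A = above, B = below.
Labels in order: ABAAAABBBABBBAAB  (n_A = 8, n_B = 8)
Step 2: Count runs R = 8.
Step 3: Under H0 (random ordering), E[R] = 2*n_A*n_B/(n_A+n_B) + 1 = 2*8*8/16 + 1 = 9.0000.
        Var[R] = 2*n_A*n_B*(2*n_A*n_B - n_A - n_B) / ((n_A+n_B)^2 * (n_A+n_B-1)) = 14336/3840 = 3.7333.
        SD[R] = 1.9322.
Step 4: Continuity-corrected z = (R + 0.5 - E[R]) / SD[R] = (8 + 0.5 - 9.0000) / 1.9322 = -0.2588.
Step 5: Two-sided p-value via normal approximation = 2*(1 - Phi(|z|)) = 0.795809.
Step 6: alpha = 0.1. fail to reject H0.

R = 8, z = -0.2588, p = 0.795809, fail to reject H0.


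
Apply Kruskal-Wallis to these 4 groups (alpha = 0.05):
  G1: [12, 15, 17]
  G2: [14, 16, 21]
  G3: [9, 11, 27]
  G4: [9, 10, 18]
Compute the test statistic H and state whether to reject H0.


Step 1: Combine all N = 12 observations and assign midranks.
sorted (value, group, rank): (9,G3,1.5), (9,G4,1.5), (10,G4,3), (11,G3,4), (12,G1,5), (14,G2,6), (15,G1,7), (16,G2,8), (17,G1,9), (18,G4,10), (21,G2,11), (27,G3,12)
Step 2: Sum ranks within each group.
R_1 = 21 (n_1 = 3)
R_2 = 25 (n_2 = 3)
R_3 = 17.5 (n_3 = 3)
R_4 = 14.5 (n_4 = 3)
Step 3: H = 12/(N(N+1)) * sum(R_i^2/n_i) - 3(N+1)
     = 12/(12*13) * (21^2/3 + 25^2/3 + 17.5^2/3 + 14.5^2/3) - 3*13
     = 0.076923 * 527.5 - 39
     = 1.576923.
Step 4: Ties present; correction factor C = 1 - 6/(12^3 - 12) = 0.996503. Corrected H = 1.576923 / 0.996503 = 1.582456.
Step 5: Under H0, H ~ chi^2(3); p-value = 0.663374.
Step 6: alpha = 0.05. fail to reject H0.

H = 1.5825, df = 3, p = 0.663374, fail to reject H0.


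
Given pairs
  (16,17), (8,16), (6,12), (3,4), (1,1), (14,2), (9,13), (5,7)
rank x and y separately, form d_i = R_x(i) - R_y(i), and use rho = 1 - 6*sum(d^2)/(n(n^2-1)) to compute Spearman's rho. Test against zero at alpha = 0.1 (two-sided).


Step 1: Rank x and y separately (midranks; no ties here).
rank(x): 16->8, 8->5, 6->4, 3->2, 1->1, 14->7, 9->6, 5->3
rank(y): 17->8, 16->7, 12->5, 4->3, 1->1, 2->2, 13->6, 7->4
Step 2: d_i = R_x(i) - R_y(i); compute d_i^2.
  (8-8)^2=0, (5-7)^2=4, (4-5)^2=1, (2-3)^2=1, (1-1)^2=0, (7-2)^2=25, (6-6)^2=0, (3-4)^2=1
sum(d^2) = 32.
Step 3: rho = 1 - 6*32 / (8*(8^2 - 1)) = 1 - 192/504 = 0.619048.
Step 4: Under H0, t = rho * sqrt((n-2)/(1-rho^2)) = 1.9308 ~ t(6).
Step 5: Two-sided p-value from the t-distribution with 6 df = 0.101733.
Step 6: alpha = 0.1. fail to reject H0.

rho = 0.6190, p = 0.101733, fail to reject H0 at alpha = 0.1.


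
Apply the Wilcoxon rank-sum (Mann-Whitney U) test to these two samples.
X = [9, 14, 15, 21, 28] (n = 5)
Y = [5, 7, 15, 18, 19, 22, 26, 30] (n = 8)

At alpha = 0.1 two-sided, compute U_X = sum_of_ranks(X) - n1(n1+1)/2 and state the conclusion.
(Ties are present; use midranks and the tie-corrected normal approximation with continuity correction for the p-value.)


Step 1: Combine and sort all 13 observations; assign midranks.
sorted (value, group): (5,Y), (7,Y), (9,X), (14,X), (15,X), (15,Y), (18,Y), (19,Y), (21,X), (22,Y), (26,Y), (28,X), (30,Y)
ranks: 5->1, 7->2, 9->3, 14->4, 15->5.5, 15->5.5, 18->7, 19->8, 21->9, 22->10, 26->11, 28->12, 30->13
Step 2: Rank sum for X: R1 = 3 + 4 + 5.5 + 9 + 12 = 33.5.
Step 3: U_X = R1 - n1(n1+1)/2 = 33.5 - 5*6/2 = 33.5 - 15 = 18.5.
       U_Y = n1*n2 - U_X = 40 - 18.5 = 21.5.
Step 4: Ties are present, so use the tie-corrected normal approximation (with continuity correction) for the p-value.
Step 5: p-value = 0.883458; compare to alpha = 0.1. fail to reject H0.

U_X = 18.5, p = 0.883458, fail to reject H0 at alpha = 0.1.


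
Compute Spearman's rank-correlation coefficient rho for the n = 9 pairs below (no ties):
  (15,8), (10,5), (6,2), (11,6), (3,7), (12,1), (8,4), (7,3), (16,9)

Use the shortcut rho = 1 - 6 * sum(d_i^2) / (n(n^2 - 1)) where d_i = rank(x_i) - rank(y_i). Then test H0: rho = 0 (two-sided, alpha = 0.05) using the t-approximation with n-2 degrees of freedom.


Step 1: Rank x and y separately (midranks; no ties here).
rank(x): 15->8, 10->5, 6->2, 11->6, 3->1, 12->7, 8->4, 7->3, 16->9
rank(y): 8->8, 5->5, 2->2, 6->6, 7->7, 1->1, 4->4, 3->3, 9->9
Step 2: d_i = R_x(i) - R_y(i); compute d_i^2.
  (8-8)^2=0, (5-5)^2=0, (2-2)^2=0, (6-6)^2=0, (1-7)^2=36, (7-1)^2=36, (4-4)^2=0, (3-3)^2=0, (9-9)^2=0
sum(d^2) = 72.
Step 3: rho = 1 - 6*72 / (9*(9^2 - 1)) = 1 - 432/720 = 0.400000.
Step 4: Under H0, t = rho * sqrt((n-2)/(1-rho^2)) = 1.1547 ~ t(7).
Step 5: Two-sided p-value from the t-distribution with 7 df = 0.286105.
Step 6: alpha = 0.05. fail to reject H0.

rho = 0.4000, p = 0.286105, fail to reject H0 at alpha = 0.05.


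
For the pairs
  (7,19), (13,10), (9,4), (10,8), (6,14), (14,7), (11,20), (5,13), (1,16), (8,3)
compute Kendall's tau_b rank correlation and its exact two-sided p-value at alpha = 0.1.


Step 1: Enumerate the 45 unordered pairs (i,j) with i<j and classify each by sign(x_j-x_i) * sign(y_j-y_i).
  (1,2):dx=+6,dy=-9->D; (1,3):dx=+2,dy=-15->D; (1,4):dx=+3,dy=-11->D; (1,5):dx=-1,dy=-5->C
  (1,6):dx=+7,dy=-12->D; (1,7):dx=+4,dy=+1->C; (1,8):dx=-2,dy=-6->C; (1,9):dx=-6,dy=-3->C
  (1,10):dx=+1,dy=-16->D; (2,3):dx=-4,dy=-6->C; (2,4):dx=-3,dy=-2->C; (2,5):dx=-7,dy=+4->D
  (2,6):dx=+1,dy=-3->D; (2,7):dx=-2,dy=+10->D; (2,8):dx=-8,dy=+3->D; (2,9):dx=-12,dy=+6->D
  (2,10):dx=-5,dy=-7->C; (3,4):dx=+1,dy=+4->C; (3,5):dx=-3,dy=+10->D; (3,6):dx=+5,dy=+3->C
  (3,7):dx=+2,dy=+16->C; (3,8):dx=-4,dy=+9->D; (3,9):dx=-8,dy=+12->D; (3,10):dx=-1,dy=-1->C
  (4,5):dx=-4,dy=+6->D; (4,6):dx=+4,dy=-1->D; (4,7):dx=+1,dy=+12->C; (4,8):dx=-5,dy=+5->D
  (4,9):dx=-9,dy=+8->D; (4,10):dx=-2,dy=-5->C; (5,6):dx=+8,dy=-7->D; (5,7):dx=+5,dy=+6->C
  (5,8):dx=-1,dy=-1->C; (5,9):dx=-5,dy=+2->D; (5,10):dx=+2,dy=-11->D; (6,7):dx=-3,dy=+13->D
  (6,8):dx=-9,dy=+6->D; (6,9):dx=-13,dy=+9->D; (6,10):dx=-6,dy=-4->C; (7,8):dx=-6,dy=-7->C
  (7,9):dx=-10,dy=-4->C; (7,10):dx=-3,dy=-17->C; (8,9):dx=-4,dy=+3->D; (8,10):dx=+3,dy=-10->D
  (9,10):dx=+7,dy=-13->D
Step 2: C = 19, D = 26, total pairs = 45.
Step 3: tau = (C - D)/(n(n-1)/2) = (19 - 26)/45 = -0.155556.
Step 4: Exact two-sided p-value (enumerate n! = 3628800 permutations of y under H0): p = 0.600654.
Step 5: alpha = 0.1. fail to reject H0.

tau_b = -0.1556 (C=19, D=26), p = 0.600654, fail to reject H0.


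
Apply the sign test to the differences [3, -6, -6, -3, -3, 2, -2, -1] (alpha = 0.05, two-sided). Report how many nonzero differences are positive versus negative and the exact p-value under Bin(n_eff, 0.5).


Step 1: Discard zero differences. Original n = 8; n_eff = number of nonzero differences = 8.
Nonzero differences (with sign): +3, -6, -6, -3, -3, +2, -2, -1
Step 2: Count signs: positive = 2, negative = 6.
Step 3: Under H0: P(positive) = 0.5, so the number of positives S ~ Bin(8, 0.5).
Step 4: Two-sided exact p-value = sum of Bin(8,0.5) probabilities at or below the observed probability = 0.289062.
Step 5: alpha = 0.05. fail to reject H0.

n_eff = 8, pos = 2, neg = 6, p = 0.289062, fail to reject H0.


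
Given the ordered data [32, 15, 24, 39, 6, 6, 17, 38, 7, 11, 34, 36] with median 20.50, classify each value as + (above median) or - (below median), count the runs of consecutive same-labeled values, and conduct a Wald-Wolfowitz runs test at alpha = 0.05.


Step 1: Compute median = 20.50; label A = above, B = below.
Labels in order: ABAABBBABBAA  (n_A = 6, n_B = 6)
Step 2: Count runs R = 7.
Step 3: Under H0 (random ordering), E[R] = 2*n_A*n_B/(n_A+n_B) + 1 = 2*6*6/12 + 1 = 7.0000.
        Var[R] = 2*n_A*n_B*(2*n_A*n_B - n_A - n_B) / ((n_A+n_B)^2 * (n_A+n_B-1)) = 4320/1584 = 2.7273.
        SD[R] = 1.6514.
Step 4: R = E[R], so z = 0 with no continuity correction.
Step 5: Two-sided p-value via normal approximation = 2*(1 - Phi(|z|)) = 1.000000.
Step 6: alpha = 0.05. fail to reject H0.

R = 7, z = 0.0000, p = 1.000000, fail to reject H0.


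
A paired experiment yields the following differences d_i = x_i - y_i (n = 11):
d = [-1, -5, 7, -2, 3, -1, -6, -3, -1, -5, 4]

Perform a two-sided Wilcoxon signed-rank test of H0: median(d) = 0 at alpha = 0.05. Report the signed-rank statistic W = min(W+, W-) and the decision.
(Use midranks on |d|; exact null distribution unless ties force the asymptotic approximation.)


Step 1: Drop any zero differences (none here) and take |d_i|.
|d| = [1, 5, 7, 2, 3, 1, 6, 3, 1, 5, 4]
Step 2: Midrank |d_i| (ties get averaged ranks).
ranks: |1|->2, |5|->8.5, |7|->11, |2|->4, |3|->5.5, |1|->2, |6|->10, |3|->5.5, |1|->2, |5|->8.5, |4|->7
Step 3: Attach original signs; sum ranks with positive sign and with negative sign.
W+ = 11 + 5.5 + 7 = 23.5
W- = 2 + 8.5 + 4 + 2 + 10 + 5.5 + 2 + 8.5 = 42.5
(Check: W+ + W- = 66 should equal n(n+1)/2 = 66.)
Step 4: Test statistic W = min(W+, W-) = 23.5.
Step 5: Ties in |d|, so use the tie-corrected normal approximation.
        E[W] = n(n+1)/4 = 11*12/4 = 33.
        Tie groups: |d|=1 (t=3), |d|=3 (t=2), |d|=5 (t=2); sum(t^3 - t) = 36.
        Var[W] = n(n+1)(2n+1)/24 - sum(t^3-t)/48 = 3036/24 - 36/48 = 125.75.
        z = (W - E[W]) / sqrt(Var[W]) = (23.5 - 33) / 11.2138 = -0.8472.
        Two-sided p = 2*Phi(z) = 0.396901.
Step 6: alpha = 0.05. fail to reject H0.

W+ = 23.5, W- = 42.5, W = min = 23.5, p = 0.396901, fail to reject H0.


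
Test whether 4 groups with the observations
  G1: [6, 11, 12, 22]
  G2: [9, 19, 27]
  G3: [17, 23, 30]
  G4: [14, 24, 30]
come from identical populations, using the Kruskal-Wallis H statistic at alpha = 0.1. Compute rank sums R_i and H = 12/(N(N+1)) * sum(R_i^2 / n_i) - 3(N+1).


Step 1: Combine all N = 13 observations and assign midranks.
sorted (value, group, rank): (6,G1,1), (9,G2,2), (11,G1,3), (12,G1,4), (14,G4,5), (17,G3,6), (19,G2,7), (22,G1,8), (23,G3,9), (24,G4,10), (27,G2,11), (30,G3,12.5), (30,G4,12.5)
Step 2: Sum ranks within each group.
R_1 = 16 (n_1 = 4)
R_2 = 20 (n_2 = 3)
R_3 = 27.5 (n_3 = 3)
R_4 = 27.5 (n_4 = 3)
Step 3: H = 12/(N(N+1)) * sum(R_i^2/n_i) - 3(N+1)
     = 12/(13*14) * (16^2/4 + 20^2/3 + 27.5^2/3 + 27.5^2/3) - 3*14
     = 0.065934 * 701.5 - 42
     = 4.252747.
Step 4: Ties present; correction factor C = 1 - 6/(13^3 - 13) = 0.997253. Corrected H = 4.252747 / 0.997253 = 4.264463.
Step 5: Under H0, H ~ chi^2(3); p-value = 0.234287.
Step 6: alpha = 0.1. fail to reject H0.

H = 4.2645, df = 3, p = 0.234287, fail to reject H0.


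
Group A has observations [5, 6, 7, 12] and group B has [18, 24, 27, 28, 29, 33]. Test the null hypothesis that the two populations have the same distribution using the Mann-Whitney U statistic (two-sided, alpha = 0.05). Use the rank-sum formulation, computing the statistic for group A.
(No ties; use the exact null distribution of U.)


Step 1: Combine and sort all 10 observations; assign midranks.
sorted (value, group): (5,X), (6,X), (7,X), (12,X), (18,Y), (24,Y), (27,Y), (28,Y), (29,Y), (33,Y)
ranks: 5->1, 6->2, 7->3, 12->4, 18->5, 24->6, 27->7, 28->8, 29->9, 33->10
Step 2: Rank sum for X: R1 = 1 + 2 + 3 + 4 = 10.
Step 3: U_X = R1 - n1(n1+1)/2 = 10 - 4*5/2 = 10 - 10 = 0.
       U_Y = n1*n2 - U_X = 24 - 0 = 24.
Step 4: No ties, so the exact null distribution of U (based on enumerating the C(10,4) = 210 equally likely rank assignments) gives the two-sided p-value.
Step 5: p-value = 0.009524; compare to alpha = 0.05. reject H0.

U_X = 0, p = 0.009524, reject H0 at alpha = 0.05.


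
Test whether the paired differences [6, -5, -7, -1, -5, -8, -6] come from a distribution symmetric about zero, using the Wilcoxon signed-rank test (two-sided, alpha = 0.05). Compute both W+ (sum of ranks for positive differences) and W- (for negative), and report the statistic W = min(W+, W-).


Step 1: Drop any zero differences (none here) and take |d_i|.
|d| = [6, 5, 7, 1, 5, 8, 6]
Step 2: Midrank |d_i| (ties get averaged ranks).
ranks: |6|->4.5, |5|->2.5, |7|->6, |1|->1, |5|->2.5, |8|->7, |6|->4.5
Step 3: Attach original signs; sum ranks with positive sign and with negative sign.
W+ = 4.5 = 4.5
W- = 2.5 + 6 + 1 + 2.5 + 7 + 4.5 = 23.5
(Check: W+ + W- = 28 should equal n(n+1)/2 = 28.)
Step 4: Test statistic W = min(W+, W-) = 4.5.
Step 5: Ties in |d|, so use the tie-corrected normal approximation.
        E[W] = n(n+1)/4 = 7*8/4 = 14.
        Tie groups: |d|=5 (t=2), |d|=6 (t=2); sum(t^3 - t) = 12.
        Var[W] = n(n+1)(2n+1)/24 - sum(t^3-t)/48 = 840/24 - 12/48 = 34.75.
        z = (W - E[W]) / sqrt(Var[W]) = (4.5 - 14) / 5.8949 = -1.6116.
        Two-sided p = 2*Phi(z) = 0.107058.
Step 6: alpha = 0.05. fail to reject H0.

W+ = 4.5, W- = 23.5, W = min = 4.5, p = 0.107058, fail to reject H0.


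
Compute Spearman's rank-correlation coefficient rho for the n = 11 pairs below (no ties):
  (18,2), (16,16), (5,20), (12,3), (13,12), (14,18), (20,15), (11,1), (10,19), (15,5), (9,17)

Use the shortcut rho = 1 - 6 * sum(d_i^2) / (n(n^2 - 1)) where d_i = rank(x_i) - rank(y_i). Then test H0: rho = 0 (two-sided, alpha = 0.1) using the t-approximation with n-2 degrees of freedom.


Step 1: Rank x and y separately (midranks; no ties here).
rank(x): 18->10, 16->9, 5->1, 12->5, 13->6, 14->7, 20->11, 11->4, 10->3, 15->8, 9->2
rank(y): 2->2, 16->7, 20->11, 3->3, 12->5, 18->9, 15->6, 1->1, 19->10, 5->4, 17->8
Step 2: d_i = R_x(i) - R_y(i); compute d_i^2.
  (10-2)^2=64, (9-7)^2=4, (1-11)^2=100, (5-3)^2=4, (6-5)^2=1, (7-9)^2=4, (11-6)^2=25, (4-1)^2=9, (3-10)^2=49, (8-4)^2=16, (2-8)^2=36
sum(d^2) = 312.
Step 3: rho = 1 - 6*312 / (11*(11^2 - 1)) = 1 - 1872/1320 = -0.418182.
Step 4: Under H0, t = rho * sqrt((n-2)/(1-rho^2)) = -1.3811 ~ t(9).
Step 5: Two-sided p-value from the t-distribution with 9 df = 0.200570.
Step 6: alpha = 0.1. fail to reject H0.

rho = -0.4182, p = 0.200570, fail to reject H0 at alpha = 0.1.


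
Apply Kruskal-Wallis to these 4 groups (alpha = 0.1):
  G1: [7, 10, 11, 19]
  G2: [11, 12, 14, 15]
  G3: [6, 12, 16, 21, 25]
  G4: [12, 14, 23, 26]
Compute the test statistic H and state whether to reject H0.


Step 1: Combine all N = 17 observations and assign midranks.
sorted (value, group, rank): (6,G3,1), (7,G1,2), (10,G1,3), (11,G1,4.5), (11,G2,4.5), (12,G2,7), (12,G3,7), (12,G4,7), (14,G2,9.5), (14,G4,9.5), (15,G2,11), (16,G3,12), (19,G1,13), (21,G3,14), (23,G4,15), (25,G3,16), (26,G4,17)
Step 2: Sum ranks within each group.
R_1 = 22.5 (n_1 = 4)
R_2 = 32 (n_2 = 4)
R_3 = 50 (n_3 = 5)
R_4 = 48.5 (n_4 = 4)
Step 3: H = 12/(N(N+1)) * sum(R_i^2/n_i) - 3(N+1)
     = 12/(17*18) * (22.5^2/4 + 32^2/4 + 50^2/5 + 48.5^2/4) - 3*18
     = 0.039216 * 1470.62 - 54
     = 3.671569.
Step 4: Ties present; correction factor C = 1 - 36/(17^3 - 17) = 0.992647. Corrected H = 3.671569 / 0.992647 = 3.698765.
Step 5: Under H0, H ~ chi^2(3); p-value = 0.295883.
Step 6: alpha = 0.1. fail to reject H0.

H = 3.6988, df = 3, p = 0.295883, fail to reject H0.


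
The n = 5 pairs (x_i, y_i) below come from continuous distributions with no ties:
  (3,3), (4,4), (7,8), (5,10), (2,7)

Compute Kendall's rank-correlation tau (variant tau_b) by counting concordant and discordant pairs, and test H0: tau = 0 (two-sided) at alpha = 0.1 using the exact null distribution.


Step 1: Enumerate the 10 unordered pairs (i,j) with i<j and classify each by sign(x_j-x_i) * sign(y_j-y_i).
  (1,2):dx=+1,dy=+1->C; (1,3):dx=+4,dy=+5->C; (1,4):dx=+2,dy=+7->C; (1,5):dx=-1,dy=+4->D
  (2,3):dx=+3,dy=+4->C; (2,4):dx=+1,dy=+6->C; (2,5):dx=-2,dy=+3->D; (3,4):dx=-2,dy=+2->D
  (3,5):dx=-5,dy=-1->C; (4,5):dx=-3,dy=-3->C
Step 2: C = 7, D = 3, total pairs = 10.
Step 3: tau = (C - D)/(n(n-1)/2) = (7 - 3)/10 = 0.400000.
Step 4: Exact two-sided p-value (enumerate n! = 120 permutations of y under H0): p = 0.483333.
Step 5: alpha = 0.1. fail to reject H0.

tau_b = 0.4000 (C=7, D=3), p = 0.483333, fail to reject H0.


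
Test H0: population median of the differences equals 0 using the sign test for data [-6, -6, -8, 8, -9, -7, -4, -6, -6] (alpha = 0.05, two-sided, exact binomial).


Step 1: Discard zero differences. Original n = 9; n_eff = number of nonzero differences = 9.
Nonzero differences (with sign): -6, -6, -8, +8, -9, -7, -4, -6, -6
Step 2: Count signs: positive = 1, negative = 8.
Step 3: Under H0: P(positive) = 0.5, so the number of positives S ~ Bin(9, 0.5).
Step 4: Two-sided exact p-value = sum of Bin(9,0.5) probabilities at or below the observed probability = 0.039062.
Step 5: alpha = 0.05. reject H0.

n_eff = 9, pos = 1, neg = 8, p = 0.039062, reject H0.


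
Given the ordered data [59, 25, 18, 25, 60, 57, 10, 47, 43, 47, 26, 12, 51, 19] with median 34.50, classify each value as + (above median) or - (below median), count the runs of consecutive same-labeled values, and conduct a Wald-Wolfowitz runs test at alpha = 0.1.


Step 1: Compute median = 34.50; label A = above, B = below.
Labels in order: ABBBAABAAABBAB  (n_A = 7, n_B = 7)
Step 2: Count runs R = 8.
Step 3: Under H0 (random ordering), E[R] = 2*n_A*n_B/(n_A+n_B) + 1 = 2*7*7/14 + 1 = 8.0000.
        Var[R] = 2*n_A*n_B*(2*n_A*n_B - n_A - n_B) / ((n_A+n_B)^2 * (n_A+n_B-1)) = 8232/2548 = 3.2308.
        SD[R] = 1.7974.
Step 4: R = E[R], so z = 0 with no continuity correction.
Step 5: Two-sided p-value via normal approximation = 2*(1 - Phi(|z|)) = 1.000000.
Step 6: alpha = 0.1. fail to reject H0.

R = 8, z = 0.0000, p = 1.000000, fail to reject H0.


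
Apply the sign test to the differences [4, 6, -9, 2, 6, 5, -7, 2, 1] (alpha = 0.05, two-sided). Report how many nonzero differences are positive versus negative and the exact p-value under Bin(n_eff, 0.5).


Step 1: Discard zero differences. Original n = 9; n_eff = number of nonzero differences = 9.
Nonzero differences (with sign): +4, +6, -9, +2, +6, +5, -7, +2, +1
Step 2: Count signs: positive = 7, negative = 2.
Step 3: Under H0: P(positive) = 0.5, so the number of positives S ~ Bin(9, 0.5).
Step 4: Two-sided exact p-value = sum of Bin(9,0.5) probabilities at or below the observed probability = 0.179688.
Step 5: alpha = 0.05. fail to reject H0.

n_eff = 9, pos = 7, neg = 2, p = 0.179688, fail to reject H0.


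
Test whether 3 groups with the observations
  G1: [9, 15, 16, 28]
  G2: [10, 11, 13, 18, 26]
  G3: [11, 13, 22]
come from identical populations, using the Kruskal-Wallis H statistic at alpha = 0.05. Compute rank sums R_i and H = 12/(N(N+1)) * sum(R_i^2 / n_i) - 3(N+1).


Step 1: Combine all N = 12 observations and assign midranks.
sorted (value, group, rank): (9,G1,1), (10,G2,2), (11,G2,3.5), (11,G3,3.5), (13,G2,5.5), (13,G3,5.5), (15,G1,7), (16,G1,8), (18,G2,9), (22,G3,10), (26,G2,11), (28,G1,12)
Step 2: Sum ranks within each group.
R_1 = 28 (n_1 = 4)
R_2 = 31 (n_2 = 5)
R_3 = 19 (n_3 = 3)
Step 3: H = 12/(N(N+1)) * sum(R_i^2/n_i) - 3(N+1)
     = 12/(12*13) * (28^2/4 + 31^2/5 + 19^2/3) - 3*13
     = 0.076923 * 508.533 - 39
     = 0.117949.
Step 4: Ties present; correction factor C = 1 - 12/(12^3 - 12) = 0.993007. Corrected H = 0.117949 / 0.993007 = 0.118779.
Step 5: Under H0, H ~ chi^2(2); p-value = 0.942339.
Step 6: alpha = 0.05. fail to reject H0.

H = 0.1188, df = 2, p = 0.942339, fail to reject H0.


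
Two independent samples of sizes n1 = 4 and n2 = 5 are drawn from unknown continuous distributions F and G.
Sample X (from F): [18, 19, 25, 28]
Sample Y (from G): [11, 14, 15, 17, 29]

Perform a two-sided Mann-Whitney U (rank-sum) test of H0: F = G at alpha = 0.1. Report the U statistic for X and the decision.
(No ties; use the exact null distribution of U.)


Step 1: Combine and sort all 9 observations; assign midranks.
sorted (value, group): (11,Y), (14,Y), (15,Y), (17,Y), (18,X), (19,X), (25,X), (28,X), (29,Y)
ranks: 11->1, 14->2, 15->3, 17->4, 18->5, 19->6, 25->7, 28->8, 29->9
Step 2: Rank sum for X: R1 = 5 + 6 + 7 + 8 = 26.
Step 3: U_X = R1 - n1(n1+1)/2 = 26 - 4*5/2 = 26 - 10 = 16.
       U_Y = n1*n2 - U_X = 20 - 16 = 4.
Step 4: No ties, so the exact null distribution of U (based on enumerating the C(9,4) = 126 equally likely rank assignments) gives the two-sided p-value.
Step 5: p-value = 0.190476; compare to alpha = 0.1. fail to reject H0.

U_X = 16, p = 0.190476, fail to reject H0 at alpha = 0.1.


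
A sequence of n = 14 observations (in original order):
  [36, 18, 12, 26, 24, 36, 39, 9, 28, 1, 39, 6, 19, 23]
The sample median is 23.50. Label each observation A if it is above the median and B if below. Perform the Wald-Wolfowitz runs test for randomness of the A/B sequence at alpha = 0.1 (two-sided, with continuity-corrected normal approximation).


Step 1: Compute median = 23.50; label A = above, B = below.
Labels in order: ABBAAAABABABBB  (n_A = 7, n_B = 7)
Step 2: Count runs R = 8.
Step 3: Under H0 (random ordering), E[R] = 2*n_A*n_B/(n_A+n_B) + 1 = 2*7*7/14 + 1 = 8.0000.
        Var[R] = 2*n_A*n_B*(2*n_A*n_B - n_A - n_B) / ((n_A+n_B)^2 * (n_A+n_B-1)) = 8232/2548 = 3.2308.
        SD[R] = 1.7974.
Step 4: R = E[R], so z = 0 with no continuity correction.
Step 5: Two-sided p-value via normal approximation = 2*(1 - Phi(|z|)) = 1.000000.
Step 6: alpha = 0.1. fail to reject H0.

R = 8, z = 0.0000, p = 1.000000, fail to reject H0.


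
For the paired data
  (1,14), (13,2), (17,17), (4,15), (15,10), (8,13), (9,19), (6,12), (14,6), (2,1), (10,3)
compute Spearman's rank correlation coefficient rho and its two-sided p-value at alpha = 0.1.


Step 1: Rank x and y separately (midranks; no ties here).
rank(x): 1->1, 13->8, 17->11, 4->3, 15->10, 8->5, 9->6, 6->4, 14->9, 2->2, 10->7
rank(y): 14->8, 2->2, 17->10, 15->9, 10->5, 13->7, 19->11, 12->6, 6->4, 1->1, 3->3
Step 2: d_i = R_x(i) - R_y(i); compute d_i^2.
  (1-8)^2=49, (8-2)^2=36, (11-10)^2=1, (3-9)^2=36, (10-5)^2=25, (5-7)^2=4, (6-11)^2=25, (4-6)^2=4, (9-4)^2=25, (2-1)^2=1, (7-3)^2=16
sum(d^2) = 222.
Step 3: rho = 1 - 6*222 / (11*(11^2 - 1)) = 1 - 1332/1320 = -0.009091.
Step 4: Under H0, t = rho * sqrt((n-2)/(1-rho^2)) = -0.0273 ~ t(9).
Step 5: Two-sided p-value from the t-distribution with 9 df = 0.978837.
Step 6: alpha = 0.1. fail to reject H0.

rho = -0.0091, p = 0.978837, fail to reject H0 at alpha = 0.1.


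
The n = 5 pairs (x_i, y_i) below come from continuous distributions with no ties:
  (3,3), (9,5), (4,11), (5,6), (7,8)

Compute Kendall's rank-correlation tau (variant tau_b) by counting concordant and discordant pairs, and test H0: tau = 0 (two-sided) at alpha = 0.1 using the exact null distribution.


Step 1: Enumerate the 10 unordered pairs (i,j) with i<j and classify each by sign(x_j-x_i) * sign(y_j-y_i).
  (1,2):dx=+6,dy=+2->C; (1,3):dx=+1,dy=+8->C; (1,4):dx=+2,dy=+3->C; (1,5):dx=+4,dy=+5->C
  (2,3):dx=-5,dy=+6->D; (2,4):dx=-4,dy=+1->D; (2,5):dx=-2,dy=+3->D; (3,4):dx=+1,dy=-5->D
  (3,5):dx=+3,dy=-3->D; (4,5):dx=+2,dy=+2->C
Step 2: C = 5, D = 5, total pairs = 10.
Step 3: tau = (C - D)/(n(n-1)/2) = (5 - 5)/10 = 0.000000.
Step 4: Exact two-sided p-value (enumerate n! = 120 permutations of y under H0): p = 1.000000.
Step 5: alpha = 0.1. fail to reject H0.

tau_b = 0.0000 (C=5, D=5), p = 1.000000, fail to reject H0.


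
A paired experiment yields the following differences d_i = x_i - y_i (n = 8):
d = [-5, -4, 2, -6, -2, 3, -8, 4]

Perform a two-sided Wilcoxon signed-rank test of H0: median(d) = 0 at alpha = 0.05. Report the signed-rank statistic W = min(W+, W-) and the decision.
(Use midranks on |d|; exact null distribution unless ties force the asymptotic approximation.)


Step 1: Drop any zero differences (none here) and take |d_i|.
|d| = [5, 4, 2, 6, 2, 3, 8, 4]
Step 2: Midrank |d_i| (ties get averaged ranks).
ranks: |5|->6, |4|->4.5, |2|->1.5, |6|->7, |2|->1.5, |3|->3, |8|->8, |4|->4.5
Step 3: Attach original signs; sum ranks with positive sign and with negative sign.
W+ = 1.5 + 3 + 4.5 = 9
W- = 6 + 4.5 + 7 + 1.5 + 8 = 27
(Check: W+ + W- = 36 should equal n(n+1)/2 = 36.)
Step 4: Test statistic W = min(W+, W-) = 9.
Step 5: Ties in |d|, so use the tie-corrected normal approximation.
        E[W] = n(n+1)/4 = 8*9/4 = 18.
        Tie groups: |d|=2 (t=2), |d|=4 (t=2); sum(t^3 - t) = 12.
        Var[W] = n(n+1)(2n+1)/24 - sum(t^3-t)/48 = 1224/24 - 12/48 = 50.75.
        z = (W - E[W]) / sqrt(Var[W]) = (9 - 18) / 7.1239 = -1.2634.
        Two-sided p = 2*Phi(z) = 0.206463.
Step 6: alpha = 0.05. fail to reject H0.

W+ = 9, W- = 27, W = min = 9, p = 0.206463, fail to reject H0.


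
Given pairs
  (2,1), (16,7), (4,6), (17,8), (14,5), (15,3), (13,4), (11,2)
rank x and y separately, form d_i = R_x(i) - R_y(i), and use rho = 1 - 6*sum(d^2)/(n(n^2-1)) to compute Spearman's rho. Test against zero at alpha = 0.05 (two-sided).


Step 1: Rank x and y separately (midranks; no ties here).
rank(x): 2->1, 16->7, 4->2, 17->8, 14->5, 15->6, 13->4, 11->3
rank(y): 1->1, 7->7, 6->6, 8->8, 5->5, 3->3, 4->4, 2->2
Step 2: d_i = R_x(i) - R_y(i); compute d_i^2.
  (1-1)^2=0, (7-7)^2=0, (2-6)^2=16, (8-8)^2=0, (5-5)^2=0, (6-3)^2=9, (4-4)^2=0, (3-2)^2=1
sum(d^2) = 26.
Step 3: rho = 1 - 6*26 / (8*(8^2 - 1)) = 1 - 156/504 = 0.690476.
Step 4: Under H0, t = rho * sqrt((n-2)/(1-rho^2)) = 2.3382 ~ t(6).
Step 5: Two-sided p-value from the t-distribution with 6 df = 0.057990.
Step 6: alpha = 0.05. fail to reject H0.

rho = 0.6905, p = 0.057990, fail to reject H0 at alpha = 0.05.


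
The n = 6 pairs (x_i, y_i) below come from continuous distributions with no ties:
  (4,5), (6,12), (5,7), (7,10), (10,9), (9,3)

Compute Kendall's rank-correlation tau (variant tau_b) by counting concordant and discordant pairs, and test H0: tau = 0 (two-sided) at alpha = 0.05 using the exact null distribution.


Step 1: Enumerate the 15 unordered pairs (i,j) with i<j and classify each by sign(x_j-x_i) * sign(y_j-y_i).
  (1,2):dx=+2,dy=+7->C; (1,3):dx=+1,dy=+2->C; (1,4):dx=+3,dy=+5->C; (1,5):dx=+6,dy=+4->C
  (1,6):dx=+5,dy=-2->D; (2,3):dx=-1,dy=-5->C; (2,4):dx=+1,dy=-2->D; (2,5):dx=+4,dy=-3->D
  (2,6):dx=+3,dy=-9->D; (3,4):dx=+2,dy=+3->C; (3,5):dx=+5,dy=+2->C; (3,6):dx=+4,dy=-4->D
  (4,5):dx=+3,dy=-1->D; (4,6):dx=+2,dy=-7->D; (5,6):dx=-1,dy=-6->C
Step 2: C = 8, D = 7, total pairs = 15.
Step 3: tau = (C - D)/(n(n-1)/2) = (8 - 7)/15 = 0.066667.
Step 4: Exact two-sided p-value (enumerate n! = 720 permutations of y under H0): p = 1.000000.
Step 5: alpha = 0.05. fail to reject H0.

tau_b = 0.0667 (C=8, D=7), p = 1.000000, fail to reject H0.


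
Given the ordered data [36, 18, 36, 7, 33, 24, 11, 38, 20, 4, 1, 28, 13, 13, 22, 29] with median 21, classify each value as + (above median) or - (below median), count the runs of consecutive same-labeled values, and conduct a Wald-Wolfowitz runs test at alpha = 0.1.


Step 1: Compute median = 21; label A = above, B = below.
Labels in order: ABABAABABBBABBAA  (n_A = 8, n_B = 8)
Step 2: Count runs R = 11.
Step 3: Under H0 (random ordering), E[R] = 2*n_A*n_B/(n_A+n_B) + 1 = 2*8*8/16 + 1 = 9.0000.
        Var[R] = 2*n_A*n_B*(2*n_A*n_B - n_A - n_B) / ((n_A+n_B)^2 * (n_A+n_B-1)) = 14336/3840 = 3.7333.
        SD[R] = 1.9322.
Step 4: Continuity-corrected z = (R - 0.5 - E[R]) / SD[R] = (11 - 0.5 - 9.0000) / 1.9322 = 0.7763.
Step 5: Two-sided p-value via normal approximation = 2*(1 - Phi(|z|)) = 0.437558.
Step 6: alpha = 0.1. fail to reject H0.

R = 11, z = 0.7763, p = 0.437558, fail to reject H0.


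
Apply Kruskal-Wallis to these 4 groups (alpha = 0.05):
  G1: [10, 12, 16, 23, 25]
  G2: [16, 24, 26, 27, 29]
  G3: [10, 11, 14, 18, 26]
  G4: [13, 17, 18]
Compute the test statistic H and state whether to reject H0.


Step 1: Combine all N = 18 observations and assign midranks.
sorted (value, group, rank): (10,G1,1.5), (10,G3,1.5), (11,G3,3), (12,G1,4), (13,G4,5), (14,G3,6), (16,G1,7.5), (16,G2,7.5), (17,G4,9), (18,G3,10.5), (18,G4,10.5), (23,G1,12), (24,G2,13), (25,G1,14), (26,G2,15.5), (26,G3,15.5), (27,G2,17), (29,G2,18)
Step 2: Sum ranks within each group.
R_1 = 39 (n_1 = 5)
R_2 = 71 (n_2 = 5)
R_3 = 36.5 (n_3 = 5)
R_4 = 24.5 (n_4 = 3)
Step 3: H = 12/(N(N+1)) * sum(R_i^2/n_i) - 3(N+1)
     = 12/(18*19) * (39^2/5 + 71^2/5 + 36.5^2/5 + 24.5^2/3) - 3*19
     = 0.035088 * 1778.93 - 57
     = 5.418713.
Step 4: Ties present; correction factor C = 1 - 24/(18^3 - 18) = 0.995872. Corrected H = 5.418713 / 0.995872 = 5.441174.
Step 5: Under H0, H ~ chi^2(3); p-value = 0.142200.
Step 6: alpha = 0.05. fail to reject H0.

H = 5.4412, df = 3, p = 0.142200, fail to reject H0.


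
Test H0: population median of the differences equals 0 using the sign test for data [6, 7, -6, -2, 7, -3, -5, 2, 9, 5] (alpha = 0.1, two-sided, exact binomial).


Step 1: Discard zero differences. Original n = 10; n_eff = number of nonzero differences = 10.
Nonzero differences (with sign): +6, +7, -6, -2, +7, -3, -5, +2, +9, +5
Step 2: Count signs: positive = 6, negative = 4.
Step 3: Under H0: P(positive) = 0.5, so the number of positives S ~ Bin(10, 0.5).
Step 4: Two-sided exact p-value = sum of Bin(10,0.5) probabilities at or below the observed probability = 0.753906.
Step 5: alpha = 0.1. fail to reject H0.

n_eff = 10, pos = 6, neg = 4, p = 0.753906, fail to reject H0.


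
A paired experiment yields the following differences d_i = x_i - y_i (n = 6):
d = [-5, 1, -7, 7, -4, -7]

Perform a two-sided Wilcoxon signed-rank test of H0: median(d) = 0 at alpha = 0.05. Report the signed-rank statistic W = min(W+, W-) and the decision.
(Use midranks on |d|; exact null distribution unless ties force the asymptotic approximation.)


Step 1: Drop any zero differences (none here) and take |d_i|.
|d| = [5, 1, 7, 7, 4, 7]
Step 2: Midrank |d_i| (ties get averaged ranks).
ranks: |5|->3, |1|->1, |7|->5, |7|->5, |4|->2, |7|->5
Step 3: Attach original signs; sum ranks with positive sign and with negative sign.
W+ = 1 + 5 = 6
W- = 3 + 5 + 2 + 5 = 15
(Check: W+ + W- = 21 should equal n(n+1)/2 = 21.)
Step 4: Test statistic W = min(W+, W-) = 6.
Step 5: Ties in |d|, so use the tie-corrected normal approximation.
        E[W] = n(n+1)/4 = 6*7/4 = 10.5.
        Tie groups: |d|=7 (t=3); sum(t^3 - t) = 24.
        Var[W] = n(n+1)(2n+1)/24 - sum(t^3-t)/48 = 546/24 - 24/48 = 22.25.
        z = (W - E[W]) / sqrt(Var[W]) = (6 - 10.5) / 4.7170 = -0.9540.
        Two-sided p = 2*Phi(z) = 0.340085.
Step 6: alpha = 0.05. fail to reject H0.

W+ = 6, W- = 15, W = min = 6, p = 0.340085, fail to reject H0.


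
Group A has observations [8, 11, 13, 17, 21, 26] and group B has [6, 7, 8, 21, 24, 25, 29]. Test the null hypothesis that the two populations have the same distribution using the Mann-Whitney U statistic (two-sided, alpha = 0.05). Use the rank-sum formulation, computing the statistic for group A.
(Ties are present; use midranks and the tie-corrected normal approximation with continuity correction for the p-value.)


Step 1: Combine and sort all 13 observations; assign midranks.
sorted (value, group): (6,Y), (7,Y), (8,X), (8,Y), (11,X), (13,X), (17,X), (21,X), (21,Y), (24,Y), (25,Y), (26,X), (29,Y)
ranks: 6->1, 7->2, 8->3.5, 8->3.5, 11->5, 13->6, 17->7, 21->8.5, 21->8.5, 24->10, 25->11, 26->12, 29->13
Step 2: Rank sum for X: R1 = 3.5 + 5 + 6 + 7 + 8.5 + 12 = 42.
Step 3: U_X = R1 - n1(n1+1)/2 = 42 - 6*7/2 = 42 - 21 = 21.
       U_Y = n1*n2 - U_X = 42 - 21 = 21.
Step 4: Ties are present, so use the tie-corrected normal approximation (with continuity correction) for the p-value.
Step 5: p-value = 1.000000; compare to alpha = 0.05. fail to reject H0.

U_X = 21, p = 1.000000, fail to reject H0 at alpha = 0.05.


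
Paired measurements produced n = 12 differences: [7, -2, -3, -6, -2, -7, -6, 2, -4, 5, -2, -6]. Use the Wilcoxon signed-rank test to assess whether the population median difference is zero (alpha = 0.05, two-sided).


Step 1: Drop any zero differences (none here) and take |d_i|.
|d| = [7, 2, 3, 6, 2, 7, 6, 2, 4, 5, 2, 6]
Step 2: Midrank |d_i| (ties get averaged ranks).
ranks: |7|->11.5, |2|->2.5, |3|->5, |6|->9, |2|->2.5, |7|->11.5, |6|->9, |2|->2.5, |4|->6, |5|->7, |2|->2.5, |6|->9
Step 3: Attach original signs; sum ranks with positive sign and with negative sign.
W+ = 11.5 + 2.5 + 7 = 21
W- = 2.5 + 5 + 9 + 2.5 + 11.5 + 9 + 6 + 2.5 + 9 = 57
(Check: W+ + W- = 78 should equal n(n+1)/2 = 78.)
Step 4: Test statistic W = min(W+, W-) = 21.
Step 5: Ties in |d|, so use the tie-corrected normal approximation.
        E[W] = n(n+1)/4 = 12*13/4 = 39.
        Tie groups: |d|=2 (t=4), |d|=6 (t=3), |d|=7 (t=2); sum(t^3 - t) = 90.
        Var[W] = n(n+1)(2n+1)/24 - sum(t^3-t)/48 = 3900/24 - 90/48 = 160.625.
        z = (W - E[W]) / sqrt(Var[W]) = (21 - 39) / 12.6738 = -1.4203.
        Two-sided p = 2*Phi(z) = 0.155534.
Step 6: alpha = 0.05. fail to reject H0.

W+ = 21, W- = 57, W = min = 21, p = 0.155534, fail to reject H0.


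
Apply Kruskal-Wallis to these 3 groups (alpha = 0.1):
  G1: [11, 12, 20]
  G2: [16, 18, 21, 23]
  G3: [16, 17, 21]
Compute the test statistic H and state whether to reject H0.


Step 1: Combine all N = 10 observations and assign midranks.
sorted (value, group, rank): (11,G1,1), (12,G1,2), (16,G2,3.5), (16,G3,3.5), (17,G3,5), (18,G2,6), (20,G1,7), (21,G2,8.5), (21,G3,8.5), (23,G2,10)
Step 2: Sum ranks within each group.
R_1 = 10 (n_1 = 3)
R_2 = 28 (n_2 = 4)
R_3 = 17 (n_3 = 3)
Step 3: H = 12/(N(N+1)) * sum(R_i^2/n_i) - 3(N+1)
     = 12/(10*11) * (10^2/3 + 28^2/4 + 17^2/3) - 3*11
     = 0.109091 * 325.667 - 33
     = 2.527273.
Step 4: Ties present; correction factor C = 1 - 12/(10^3 - 10) = 0.987879. Corrected H = 2.527273 / 0.987879 = 2.558282.
Step 5: Under H0, H ~ chi^2(2); p-value = 0.278276.
Step 6: alpha = 0.1. fail to reject H0.

H = 2.5583, df = 2, p = 0.278276, fail to reject H0.


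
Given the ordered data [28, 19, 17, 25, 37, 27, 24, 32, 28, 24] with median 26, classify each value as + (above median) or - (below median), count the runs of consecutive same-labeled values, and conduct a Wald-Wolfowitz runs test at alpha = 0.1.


Step 1: Compute median = 26; label A = above, B = below.
Labels in order: ABBBAABAAB  (n_A = 5, n_B = 5)
Step 2: Count runs R = 6.
Step 3: Under H0 (random ordering), E[R] = 2*n_A*n_B/(n_A+n_B) + 1 = 2*5*5/10 + 1 = 6.0000.
        Var[R] = 2*n_A*n_B*(2*n_A*n_B - n_A - n_B) / ((n_A+n_B)^2 * (n_A+n_B-1)) = 2000/900 = 2.2222.
        SD[R] = 1.4907.
Step 4: R = E[R], so z = 0 with no continuity correction.
Step 5: Two-sided p-value via normal approximation = 2*(1 - Phi(|z|)) = 1.000000.
Step 6: alpha = 0.1. fail to reject H0.

R = 6, z = 0.0000, p = 1.000000, fail to reject H0.


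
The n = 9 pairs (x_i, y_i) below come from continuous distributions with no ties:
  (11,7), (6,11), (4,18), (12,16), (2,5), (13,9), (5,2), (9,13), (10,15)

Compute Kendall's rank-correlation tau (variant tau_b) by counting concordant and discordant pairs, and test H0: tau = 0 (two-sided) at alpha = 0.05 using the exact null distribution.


Step 1: Enumerate the 36 unordered pairs (i,j) with i<j and classify each by sign(x_j-x_i) * sign(y_j-y_i).
  (1,2):dx=-5,dy=+4->D; (1,3):dx=-7,dy=+11->D; (1,4):dx=+1,dy=+9->C; (1,5):dx=-9,dy=-2->C
  (1,6):dx=+2,dy=+2->C; (1,7):dx=-6,dy=-5->C; (1,8):dx=-2,dy=+6->D; (1,9):dx=-1,dy=+8->D
  (2,3):dx=-2,dy=+7->D; (2,4):dx=+6,dy=+5->C; (2,5):dx=-4,dy=-6->C; (2,6):dx=+7,dy=-2->D
  (2,7):dx=-1,dy=-9->C; (2,8):dx=+3,dy=+2->C; (2,9):dx=+4,dy=+4->C; (3,4):dx=+8,dy=-2->D
  (3,5):dx=-2,dy=-13->C; (3,6):dx=+9,dy=-9->D; (3,7):dx=+1,dy=-16->D; (3,8):dx=+5,dy=-5->D
  (3,9):dx=+6,dy=-3->D; (4,5):dx=-10,dy=-11->C; (4,6):dx=+1,dy=-7->D; (4,7):dx=-7,dy=-14->C
  (4,8):dx=-3,dy=-3->C; (4,9):dx=-2,dy=-1->C; (5,6):dx=+11,dy=+4->C; (5,7):dx=+3,dy=-3->D
  (5,8):dx=+7,dy=+8->C; (5,9):dx=+8,dy=+10->C; (6,7):dx=-8,dy=-7->C; (6,8):dx=-4,dy=+4->D
  (6,9):dx=-3,dy=+6->D; (7,8):dx=+4,dy=+11->C; (7,9):dx=+5,dy=+13->C; (8,9):dx=+1,dy=+2->C
Step 2: C = 21, D = 15, total pairs = 36.
Step 3: tau = (C - D)/(n(n-1)/2) = (21 - 15)/36 = 0.166667.
Step 4: Exact two-sided p-value (enumerate n! = 362880 permutations of y under H0): p = 0.612202.
Step 5: alpha = 0.05. fail to reject H0.

tau_b = 0.1667 (C=21, D=15), p = 0.612202, fail to reject H0.


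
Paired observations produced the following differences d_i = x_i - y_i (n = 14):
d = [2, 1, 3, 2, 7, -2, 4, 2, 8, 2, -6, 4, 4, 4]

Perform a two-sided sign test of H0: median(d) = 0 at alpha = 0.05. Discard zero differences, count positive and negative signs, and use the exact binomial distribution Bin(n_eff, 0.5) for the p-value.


Step 1: Discard zero differences. Original n = 14; n_eff = number of nonzero differences = 14.
Nonzero differences (with sign): +2, +1, +3, +2, +7, -2, +4, +2, +8, +2, -6, +4, +4, +4
Step 2: Count signs: positive = 12, negative = 2.
Step 3: Under H0: P(positive) = 0.5, so the number of positives S ~ Bin(14, 0.5).
Step 4: Two-sided exact p-value = sum of Bin(14,0.5) probabilities at or below the observed probability = 0.012939.
Step 5: alpha = 0.05. reject H0.

n_eff = 14, pos = 12, neg = 2, p = 0.012939, reject H0.
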